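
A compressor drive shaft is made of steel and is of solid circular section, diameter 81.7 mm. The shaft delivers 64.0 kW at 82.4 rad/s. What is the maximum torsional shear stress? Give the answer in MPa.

7.25 MPa

ω = 82.4 rad/s, so T = P/ω = 64.0×10³ / 82.40 = 776.7 N·m.
J = πd⁴/32 = π(0.0817)⁴/32 = 4.374×10^-6 m⁴.
τ_max = T·r/J = 776.7 × 0.0409 / 4.374×10^-6 = 7.254×10^6 Pa.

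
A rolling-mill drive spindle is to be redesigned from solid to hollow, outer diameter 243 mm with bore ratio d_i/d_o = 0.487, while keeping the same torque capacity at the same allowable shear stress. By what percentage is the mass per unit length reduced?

Equal τ_max and T ⇒ the solid shaft needs d_s³ = d_o³(1−k⁴), so d_s = 243·(1−0.487⁴)^(1/3) = 238.4 mm.
Area ratio A_h/A_s = d_o²(1−k²)/d_s² = (1−k²)/(1−k⁴)^(2/3) = 0.7928.
Mass saving = 1 − 0.7928 = 20.7 %.

20.7 %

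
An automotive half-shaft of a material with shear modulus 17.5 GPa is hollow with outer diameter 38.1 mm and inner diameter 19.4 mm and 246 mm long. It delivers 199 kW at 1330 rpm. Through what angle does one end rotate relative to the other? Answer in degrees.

5.96°

ω = 2π·1330/60 = 139.3 rad/s, so T = P/ω = 199×10³ / 139.3 = 1429 N·m.
J = π(d_o⁴ − d_i⁴)/32 = π(0.0381⁴ − 0.0194⁴)/32 = 1.930×10^-7 m⁴.
θ = T·L/(G·J) = 1429 × 0.246 / (17.5×10⁹ × 1.930×10^-7) = 0.1041 rad.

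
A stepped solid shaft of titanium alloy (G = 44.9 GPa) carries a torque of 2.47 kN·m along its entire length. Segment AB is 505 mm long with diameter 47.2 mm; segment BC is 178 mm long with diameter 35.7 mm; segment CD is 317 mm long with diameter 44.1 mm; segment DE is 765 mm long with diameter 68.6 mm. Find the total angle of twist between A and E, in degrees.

10.6°

J_AB = π(0.0472)⁴/32 = 4.87×10^-7 m⁴; J_BC = π(0.0357)⁴/32 = 1.59×10^-7 m⁴; J_CD = π(0.0441)⁴/32 = 3.71×10^-7 m⁴; J_DE = π(0.0686)⁴/32 = 2.17×10^-6 m⁴.
θ = (T/G)·Σ L_i/J_i = (2470/44.9×10⁹)·(0.505/4.87×10^-7 + 0.178/1.59×10^-7 + 0.317/3.71×10^-7 + 0.765/2.17×10^-6) = 0.1847 rad.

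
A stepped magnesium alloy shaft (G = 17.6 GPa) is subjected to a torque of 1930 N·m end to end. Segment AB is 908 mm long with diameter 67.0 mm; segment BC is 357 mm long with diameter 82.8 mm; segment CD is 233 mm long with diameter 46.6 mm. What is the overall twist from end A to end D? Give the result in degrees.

6.53°

J_AB = π(0.0670)⁴/32 = 1.98×10^-6 m⁴; J_BC = π(0.0828)⁴/32 = 4.61×10^-6 m⁴; J_CD = π(0.0466)⁴/32 = 4.63×10^-7 m⁴.
θ = (T/G)·Σ L_i/J_i = (1930/17.6×10⁹)·(0.908/1.98×10^-6 + 0.357/4.61×10^-6 + 0.233/4.63×10^-7) = 0.1140 rad.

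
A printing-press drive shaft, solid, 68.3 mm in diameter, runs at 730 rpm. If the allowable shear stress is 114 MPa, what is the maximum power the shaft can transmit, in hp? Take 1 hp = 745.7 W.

731 hp

J = πd⁴/32 = π(0.0683)⁴/32 = 2.136×10^-6 m⁴.
T_max = τ_allow·J/r = 1.14×10^8 × 2.136×10^-6 / 0.0341 = 7132 N·m.
ω = 2π·730/60 = 76.45 rad/s, so P_max = T_max·ω = 5.452×10^5 W.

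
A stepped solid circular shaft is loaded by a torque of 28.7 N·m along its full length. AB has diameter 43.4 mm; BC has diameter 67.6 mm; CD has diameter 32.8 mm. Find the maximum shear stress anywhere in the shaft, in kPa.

Under the same torque, τ_max = 16T/(πd³) is largest where d is smallest — segment CD (d = 32.8 mm).
τ_max = 16·28.70/(π·(0.0328)³) = 4.142×10^6 Pa.

4140 kPa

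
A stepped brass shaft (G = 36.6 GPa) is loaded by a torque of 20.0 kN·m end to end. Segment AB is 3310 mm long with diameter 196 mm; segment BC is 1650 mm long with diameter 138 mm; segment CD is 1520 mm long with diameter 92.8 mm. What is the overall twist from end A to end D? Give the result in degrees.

J_AB = π(0.196)⁴/32 = 1.45×10^-4 m⁴; J_BC = π(0.138)⁴/32 = 3.56×10^-5 m⁴; J_CD = π(0.0928)⁴/32 = 7.28×10^-6 m⁴.
θ = (T/G)·Σ L_i/J_i = (20000/36.6×10⁹)·(3.31/1.45×10^-4 + 1.65/3.56×10^-5 + 1.52/7.28×10^-6) = 0.1519 rad.

8.70°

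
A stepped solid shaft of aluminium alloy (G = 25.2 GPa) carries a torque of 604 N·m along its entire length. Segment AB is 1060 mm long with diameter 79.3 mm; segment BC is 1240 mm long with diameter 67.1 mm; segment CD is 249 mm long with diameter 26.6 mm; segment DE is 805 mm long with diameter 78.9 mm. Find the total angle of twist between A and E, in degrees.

8.48°

J_AB = π(0.0793)⁴/32 = 3.88×10^-6 m⁴; J_BC = π(0.0671)⁴/32 = 1.99×10^-6 m⁴; J_CD = π(0.0266)⁴/32 = 4.92×10^-8 m⁴; J_DE = π(0.0789)⁴/32 = 3.80×10^-6 m⁴.
θ = (T/G)·Σ L_i/J_i = (604.0/25.2×10⁹)·(1.06/3.88×10^-6 + 1.24/1.99×10^-6 + 0.249/4.92×10^-8 + 0.805/3.80×10^-6) = 0.1480 rad.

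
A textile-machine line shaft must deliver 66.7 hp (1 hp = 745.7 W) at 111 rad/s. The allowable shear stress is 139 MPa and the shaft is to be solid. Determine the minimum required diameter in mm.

ω = 111 rad/s, so T = P/ω = 66.7×745.7 / 111.0 = 448.1 N·m.
For a solid shaft τ_max = 16T/(πd³), so d = (16T/(π τ_allow))^(1/3) = (16·448.1/(π·1.39×10^8))^(1/3) = 0.02542 m.

25.4 mm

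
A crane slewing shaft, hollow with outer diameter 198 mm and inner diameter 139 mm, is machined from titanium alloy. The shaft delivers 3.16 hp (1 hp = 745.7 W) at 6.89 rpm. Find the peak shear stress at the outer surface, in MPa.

ω = 2π·6.89/60 = 0.7215 rad/s, so T = P/ω = 3.16×745.7 / 0.7215 = 3266 N·m.
J = π(d_o⁴ − d_i⁴)/32 = π(0.198⁴ − 0.139⁴)/32 = 1.142×10^-4 m⁴.
τ_max = T·r/J = 3266 × 0.0990 / 1.142×10^-4 = 2.830×10^6 Pa.

2.83 MPa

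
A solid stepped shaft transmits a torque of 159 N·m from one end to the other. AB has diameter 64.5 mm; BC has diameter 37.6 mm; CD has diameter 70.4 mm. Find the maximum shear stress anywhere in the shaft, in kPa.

Under the same torque, τ_max = 16T/(πd³) is largest where d is smallest — segment BC (d = 37.6 mm).
τ_max = 16·159.0/(π·(0.0376)³) = 1.523×10^7 Pa.

15200 kPa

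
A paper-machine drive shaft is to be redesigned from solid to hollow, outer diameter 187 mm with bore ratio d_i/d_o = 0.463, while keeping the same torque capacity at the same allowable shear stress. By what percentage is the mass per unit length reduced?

Equal τ_max and T ⇒ the solid shaft needs d_s³ = d_o³(1−k⁴), so d_s = 187·(1−0.463⁴)^(1/3) = 184.1 mm.
Area ratio A_h/A_s = d_o²(1−k²)/d_s² = (1−k²)/(1−k⁴)^(2/3) = 0.8107.
Mass saving = 1 − 0.8107 = 18.9 %.

18.9 %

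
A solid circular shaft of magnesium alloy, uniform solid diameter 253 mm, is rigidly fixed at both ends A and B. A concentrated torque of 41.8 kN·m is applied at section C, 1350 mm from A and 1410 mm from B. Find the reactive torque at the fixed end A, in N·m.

21400 N·m

With uniform GJ and both ends fixed, compatibility θ_AC = θ_CB gives T_A·a = T_B·b, together with T_A + T_B = T₀.
T_A = T₀·b/(a+b) = 41800·1410/2760 = 21350 N·m; T_B = 20450 N·m.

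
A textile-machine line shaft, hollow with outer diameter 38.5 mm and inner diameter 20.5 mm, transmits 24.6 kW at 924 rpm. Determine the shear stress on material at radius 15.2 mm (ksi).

ω = 2π·924/60 = 96.76 rad/s, so T = P/ω = 24.6×10³ / 96.76 = 254.2 N·m.
J = π(d_o⁴ − d_i⁴)/32 = π(0.0385⁴ − 0.0205⁴)/32 = 1.984×10^-7 m⁴.
Shear stress varies linearly with radius: τ = T·r/J = 254.2 × 0.0152 / 1.984×10^-7 = 1.948×10^7 Pa.

2.83 ksi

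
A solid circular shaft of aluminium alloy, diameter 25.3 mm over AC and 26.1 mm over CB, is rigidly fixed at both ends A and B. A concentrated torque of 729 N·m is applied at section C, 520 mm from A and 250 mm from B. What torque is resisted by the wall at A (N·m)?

217 N·m

Compatibility: T_A·a/J_AC = T_B·b/J_CB with T_A + T_B = T₀.
J_AC = 4.02×10^-8 m⁴, J_CB = 4.56×10^-8 m⁴, so T_A = T₀·(J_AC/a)/((J_AC/a)+(J_CB/b)) = 217.2 N·m, T_B = 511.8 N·m.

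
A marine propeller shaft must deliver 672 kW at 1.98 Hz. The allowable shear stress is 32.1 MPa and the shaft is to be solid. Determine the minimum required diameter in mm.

ω = 2π·1.98 = 12.44 rad/s, so T = P/ω = 672×10³ / 12.44 = 54020 N·m.
For a solid shaft τ_max = 16T/(πd³), so d = (16T/(π τ_allow))^(1/3) = (16·54020/(π·3.21×10^7))^(1/3) = 0.2046 m.

205 mm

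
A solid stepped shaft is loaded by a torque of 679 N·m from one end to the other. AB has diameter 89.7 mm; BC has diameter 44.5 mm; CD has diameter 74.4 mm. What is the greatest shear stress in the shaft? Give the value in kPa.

Under the same torque, τ_max = 16T/(πd³) is largest where d is smallest — segment BC (d = 44.5 mm).
τ_max = 16·679.0/(π·(0.0445)³) = 3.924×10^7 Pa.

39200 kPa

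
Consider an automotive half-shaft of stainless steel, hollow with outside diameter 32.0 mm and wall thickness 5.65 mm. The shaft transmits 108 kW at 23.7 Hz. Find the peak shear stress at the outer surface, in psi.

ω = 2π·23.7 = 148.9 rad/s, so T = P/ω = 108×10³ / 148.9 = 725.3 N·m.
J = π(d_o⁴ − d_i⁴)/32 = π(0.0320⁴ − 0.0207⁴)/32 = 8.492×10^-8 m⁴.
τ_max = T·r/J = 725.3 × 0.0160 / 8.492×10^-8 = 1.367×10^8 Pa.

19800 psi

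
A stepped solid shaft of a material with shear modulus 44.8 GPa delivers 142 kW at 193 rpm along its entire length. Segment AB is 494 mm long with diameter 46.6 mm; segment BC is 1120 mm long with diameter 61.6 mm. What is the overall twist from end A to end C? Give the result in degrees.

16.7°

ω = 2π·193/60 = 20.21 rad/s, so T = P/ω = 142×10³ / 20.21 = 7026 N·m.
J_AB = π(0.0466)⁴/32 = 4.63×10^-7 m⁴; J_BC = π(0.0616)⁴/32 = 1.41×10^-6 m⁴.
θ = (T/G)·Σ L_i/J_i = (7026/44.8×10⁹)·(0.494/4.63×10^-7 + 1.12/1.41×10^-6) = 0.2916 rad.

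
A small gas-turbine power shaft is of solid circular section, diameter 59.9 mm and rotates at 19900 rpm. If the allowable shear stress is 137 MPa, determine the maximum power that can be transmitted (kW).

J = πd⁴/32 = π(0.0599)⁴/32 = 1.264×10^-6 m⁴.
T_max = τ_allow·J/r = 1.37×10^8 × 1.264×10^-6 / 0.0300 = 5781 N·m.
ω = 2π·19900/60 = 2084 rad/s, so P_max = T_max·ω = 1.205×10^7 W.

12000 kW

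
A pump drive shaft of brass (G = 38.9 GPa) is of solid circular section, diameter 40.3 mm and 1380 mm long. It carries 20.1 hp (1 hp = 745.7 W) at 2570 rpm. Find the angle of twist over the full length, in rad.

0.00763 rad

ω = 2π·2570/60 = 269.1 rad/s, so T = P/ω = 20.1×745.7 / 269.1 = 55.69 N·m.
J = πd⁴/32 = π(0.0403)⁴/32 = 2.590×10^-7 m⁴.
θ = T·L/(G·J) = 55.69 × 1.38 / (38.9×10⁹ × 2.590×10^-7) = 7.630×10^-3 rad.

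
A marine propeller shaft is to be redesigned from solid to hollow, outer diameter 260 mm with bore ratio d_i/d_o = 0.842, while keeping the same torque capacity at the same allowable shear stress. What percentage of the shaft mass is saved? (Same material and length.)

53.6 %

Equal τ_max and T ⇒ the solid shaft needs d_s³ = d_o³(1−k⁴), so d_s = 260·(1−0.842⁴)^(1/3) = 206.0 mm.
Area ratio A_h/A_s = d_o²(1−k²)/d_s² = (1−k²)/(1−k⁴)^(2/3) = 0.4636.
Mass saving = 1 − 0.4636 = 53.6 %.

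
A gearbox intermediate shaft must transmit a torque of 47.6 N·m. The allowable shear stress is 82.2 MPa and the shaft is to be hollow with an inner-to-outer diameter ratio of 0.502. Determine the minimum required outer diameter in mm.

For a hollow shaft with d_i/d_o = 0.502: τ_max = 16T/(π d_o³ (1−k⁴)), so d_o = [16T/(π τ_allow (1−k⁴))]^(1/3) = [16·47.60/(π·8.22×10^7·0.9365)]^(1/3) = 0.01466 m.

14.7 mm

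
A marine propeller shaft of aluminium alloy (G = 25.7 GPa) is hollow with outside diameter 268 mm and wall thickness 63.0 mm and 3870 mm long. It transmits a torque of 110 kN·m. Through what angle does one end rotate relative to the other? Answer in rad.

J = π(d_o⁴ − d_i⁴)/32 = π(0.268⁴ − 0.142⁴)/32 = 4.665×10^-4 m⁴.
θ = T·L/(G·J) = 110000 × 3.87 / (25.7×10⁹ × 4.665×10^-4) = 0.03550 rad.

0.0355 rad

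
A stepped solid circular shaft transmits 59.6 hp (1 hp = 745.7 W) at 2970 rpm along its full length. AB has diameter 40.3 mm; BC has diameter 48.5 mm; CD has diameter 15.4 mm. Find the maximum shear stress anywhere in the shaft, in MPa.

199 MPa

ω = 2π·2970/60 = 311.0 rad/s, so T = P/ω = 59.6×745.7 / 311.0 = 142.9 N·m.
Under the same torque, τ_max = 16T/(πd³) is largest where d is smallest — segment CD (d = 15.4 mm).
τ_max = 16·142.9/(π·(0.0154)³) = 1.993×10^8 Pa.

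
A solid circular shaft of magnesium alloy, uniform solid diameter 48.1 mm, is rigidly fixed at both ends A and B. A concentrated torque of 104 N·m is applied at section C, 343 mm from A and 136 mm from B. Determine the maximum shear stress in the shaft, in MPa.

With uniform GJ and both ends fixed, compatibility θ_AC = θ_CB gives T_A·a = T_B·b, together with T_A + T_B = T₀.
T_A = T₀·b/(a+b) = 104.0·136/479.0 = 29.53 N·m; T_B = 74.47 N·m.
τ in each portion: τ_AC = 1.35×10^6 Pa, τ_CB = 3.41×10^6 Pa; maximum is in CB.
τ_max = T_CB·r/J = 74.47·0.0241/5.26×10^-7 = 3.408×10^6 Pa.

3.41 MPa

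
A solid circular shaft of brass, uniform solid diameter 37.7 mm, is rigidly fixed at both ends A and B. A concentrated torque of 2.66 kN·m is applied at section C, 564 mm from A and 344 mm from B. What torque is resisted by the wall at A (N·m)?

With uniform GJ and both ends fixed, compatibility θ_AC = θ_CB gives T_A·a = T_B·b, together with T_A + T_B = T₀.
T_A = T₀·b/(a+b) = 2660·344/908.0 = 1008 N·m; T_B = 1652 N·m.

1010 N·m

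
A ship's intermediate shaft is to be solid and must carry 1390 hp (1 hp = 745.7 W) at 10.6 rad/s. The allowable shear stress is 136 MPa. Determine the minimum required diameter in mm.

154 mm

ω = 10.6 rad/s, so T = P/ω = 1390×745.7 / 10.60 = 97790 N·m.
For a solid shaft τ_max = 16T/(πd³), so d = (16T/(π τ_allow))^(1/3) = (16·97790/(π·1.36×10^8))^(1/3) = 0.1541 m.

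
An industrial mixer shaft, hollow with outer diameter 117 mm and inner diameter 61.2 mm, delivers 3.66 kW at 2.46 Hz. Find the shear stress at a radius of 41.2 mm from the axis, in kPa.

ω = 2π·2.46 = 15.46 rad/s, so T = P/ω = 3.66×10³ / 15.46 = 236.8 N·m.
J = π(d_o⁴ − d_i⁴)/32 = π(0.117⁴ − 0.0612⁴)/32 = 1.702×10^-5 m⁴.
Shear stress varies linearly with radius: τ = T·r/J = 236.8 × 0.0412 / 1.702×10^-5 = 5.732×10^5 Pa.

573 kPa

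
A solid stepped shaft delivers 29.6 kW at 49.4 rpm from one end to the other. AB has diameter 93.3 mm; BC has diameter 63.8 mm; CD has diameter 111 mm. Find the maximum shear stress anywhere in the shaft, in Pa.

ω = 2π·49.4/60 = 5.173 rad/s, so T = P/ω = 29.6×10³ / 5.173 = 5722 N·m.
Under the same torque, τ_max = 16T/(πd³) is largest where d is smallest — segment BC (d = 63.8 mm).
τ_max = 16·5722/(π·(0.0638)³) = 1.122×10^8 Pa.

1.12e8 Pa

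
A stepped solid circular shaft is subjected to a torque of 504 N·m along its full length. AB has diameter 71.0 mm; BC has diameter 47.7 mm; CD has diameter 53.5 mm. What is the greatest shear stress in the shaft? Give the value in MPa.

Under the same torque, τ_max = 16T/(πd³) is largest where d is smallest — segment BC (d = 47.7 mm).
τ_max = 16·504.0/(π·(0.0477)³) = 2.365×10^7 Pa.

23.7 MPa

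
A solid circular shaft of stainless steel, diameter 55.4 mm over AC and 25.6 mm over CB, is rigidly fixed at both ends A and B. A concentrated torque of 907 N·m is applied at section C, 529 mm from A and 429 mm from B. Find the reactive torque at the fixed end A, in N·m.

Compatibility: T_A·a/J_AC = T_B·b/J_CB with T_A + T_B = T₀.
J_AC = 9.25×10^-7 m⁴, J_CB = 4.22×10^-8 m⁴, so T_A = T₀·(J_AC/a)/((J_AC/a)+(J_CB/b)) = 858.7 N·m, T_B = 48.28 N·m.

859 N·m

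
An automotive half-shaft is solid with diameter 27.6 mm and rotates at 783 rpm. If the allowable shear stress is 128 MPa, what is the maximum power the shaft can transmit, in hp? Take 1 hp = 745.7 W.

58.1 hp

J = πd⁴/32 = π(0.0276)⁴/32 = 5.697×10^-8 m⁴.
T_max = τ_allow·J/r = 1.28×10^8 × 5.697×10^-8 / 0.0138 = 528.4 N·m.
ω = 2π·783/60 = 82.00 rad/s, so P_max = T_max·ω = 4.333×10^4 W.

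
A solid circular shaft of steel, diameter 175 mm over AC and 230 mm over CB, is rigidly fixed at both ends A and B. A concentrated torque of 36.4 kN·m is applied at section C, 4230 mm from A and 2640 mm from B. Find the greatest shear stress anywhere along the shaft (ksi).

Compatibility: T_A·a/J_AC = T_B·b/J_CB with T_A + T_B = T₀.
J_AC = 9.21×10^-5 m⁴, J_CB = 2.75×10^-4 m⁴, so T_A = T₀·(J_AC/a)/((J_AC/a)+(J_CB/b)) = 6297 N·m, T_B = 30100 N·m.
τ in each portion: τ_AC = 5.98×10^6 Pa, τ_CB = 1.26×10^7 Pa; maximum is in CB.
τ_max = T_CB·r/J = 30100·0.115/2.75×10^-4 = 1.260×10^7 Pa.

1.83 ksi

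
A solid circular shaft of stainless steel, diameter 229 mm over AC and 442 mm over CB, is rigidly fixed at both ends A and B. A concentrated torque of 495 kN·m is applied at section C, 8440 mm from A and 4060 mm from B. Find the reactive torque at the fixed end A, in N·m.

16600 N·m

Compatibility: T_A·a/J_AC = T_B·b/J_CB with T_A + T_B = T₀.
J_AC = 2.70×10^-4 m⁴, J_CB = 3.75×10^-3 m⁴, so T_A = T₀·(J_AC/a)/((J_AC/a)+(J_CB/b)) = 16580 N·m, T_B = 478400 N·m.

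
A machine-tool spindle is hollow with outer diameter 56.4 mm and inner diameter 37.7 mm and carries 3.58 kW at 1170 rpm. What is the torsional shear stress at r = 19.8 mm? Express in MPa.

ω = 2π·1170/60 = 122.5 rad/s, so T = P/ω = 3.58×10³ / 122.5 = 29.22 N·m.
J = π(d_o⁴ − d_i⁴)/32 = π(0.0564⁴ − 0.0377⁴)/32 = 7.951×10^-7 m⁴.
Shear stress varies linearly with radius: τ = T·r/J = 29.22 × 0.0198 / 7.951×10^-7 = 7.277×10^5 Pa.

0.728 MPa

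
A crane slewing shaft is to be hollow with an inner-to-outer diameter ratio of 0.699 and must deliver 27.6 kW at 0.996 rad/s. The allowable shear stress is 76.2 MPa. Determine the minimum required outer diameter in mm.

134 mm

ω = 0.996 rad/s, so T = P/ω = 27.6×10³ / 0.9960 = 27710 N·m.
For a hollow shaft with d_i/d_o = 0.699: τ_max = 16T/(π d_o³ (1−k⁴)), so d_o = [16T/(π τ_allow (1−k⁴))]^(1/3) = [16·27710/(π·7.62×10^7·0.7613)]^(1/3) = 0.1345 m.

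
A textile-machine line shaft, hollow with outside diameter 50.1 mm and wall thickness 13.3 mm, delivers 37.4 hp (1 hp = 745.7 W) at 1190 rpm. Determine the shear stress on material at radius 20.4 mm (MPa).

7.76 MPa

ω = 2π·1190/60 = 124.6 rad/s, so T = P/ω = 37.4×745.7 / 124.6 = 223.8 N·m.
J = π(d_o⁴ − d_i⁴)/32 = π(0.0501⁴ − 0.0235⁴)/32 = 5.886×10^-7 m⁴.
Shear stress varies linearly with radius: τ = T·r/J = 223.8 × 0.0204 / 5.886×10^-7 = 7.757×10^6 Pa.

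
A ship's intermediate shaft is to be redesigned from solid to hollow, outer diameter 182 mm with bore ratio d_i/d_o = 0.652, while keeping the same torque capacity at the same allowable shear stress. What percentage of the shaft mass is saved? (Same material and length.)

34.3 %

Equal τ_max and T ⇒ the solid shaft needs d_s³ = d_o³(1−k⁴), so d_s = 182·(1−0.652⁴)^(1/3) = 170.3 mm.
Area ratio A_h/A_s = d_o²(1−k²)/d_s² = (1−k²)/(1−k⁴)^(2/3) = 0.6566.
Mass saving = 1 − 0.6566 = 34.3 %.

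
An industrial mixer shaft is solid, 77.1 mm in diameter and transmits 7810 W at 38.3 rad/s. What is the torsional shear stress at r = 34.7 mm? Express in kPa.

2040 kPa

ω = 38.3 rad/s, so T = P/ω = 7810 / 38.30 = 203.9 N·m.
J = πd⁴/32 = π(0.0771)⁴/32 = 3.469×10^-6 m⁴.
Shear stress varies linearly with radius: τ = T·r/J = 203.9 × 0.0347 / 3.469×10^-6 = 2.040×10^6 Pa.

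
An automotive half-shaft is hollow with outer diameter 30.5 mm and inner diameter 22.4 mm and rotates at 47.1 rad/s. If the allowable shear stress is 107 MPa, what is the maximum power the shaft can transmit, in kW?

19.9 kW

J = π(d_o⁴ − d_i⁴)/32 = π(0.0305⁴ − 0.0224⁴)/32 = 6.024×10^-8 m⁴.
T_max = τ_allow·J/r = 1.07×10^8 × 6.024×10^-8 / 0.0152 = 422.7 N·m.
ω = 47.1 rad/s, so P_max = T_max·ω = 1.991×10^4 W.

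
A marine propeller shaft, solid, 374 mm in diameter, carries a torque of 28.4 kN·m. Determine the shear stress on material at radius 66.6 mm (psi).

143 psi

J = πd⁴/32 = π(0.374)⁴/32 = 1.921×10^-3 m⁴.
Shear stress varies linearly with radius: τ = T·r/J = 28400 × 0.0666 / 1.921×10^-3 = 9.847×10^5 Pa.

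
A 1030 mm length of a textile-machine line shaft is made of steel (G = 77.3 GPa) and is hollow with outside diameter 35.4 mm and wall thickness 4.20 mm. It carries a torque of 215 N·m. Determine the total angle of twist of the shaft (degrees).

1.61°

J = π(d_o⁴ − d_i⁴)/32 = π(0.0354⁴ − 0.0270⁴)/32 = 1.020×10^-7 m⁴.
θ = T·L/(G·J) = 215.0 × 1.03 / (77.3×10⁹ × 1.020×10^-7) = 0.02809 rad.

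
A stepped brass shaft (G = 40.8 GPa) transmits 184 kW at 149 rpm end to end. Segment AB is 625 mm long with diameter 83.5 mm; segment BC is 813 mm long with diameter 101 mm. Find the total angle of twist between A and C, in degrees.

3.49°

ω = 2π·149/60 = 15.60 rad/s, so T = P/ω = 184×10³ / 15.60 = 11790 N·m.
J_AB = π(0.0835)⁴/32 = 4.77×10^-6 m⁴; J_BC = π(0.101)⁴/32 = 1.02×10^-5 m⁴.
θ = (T/G)·Σ L_i/J_i = (11790/40.8×10⁹)·(0.625/4.77×10^-6 + 0.813/1.02×10^-5) = 0.06085 rad.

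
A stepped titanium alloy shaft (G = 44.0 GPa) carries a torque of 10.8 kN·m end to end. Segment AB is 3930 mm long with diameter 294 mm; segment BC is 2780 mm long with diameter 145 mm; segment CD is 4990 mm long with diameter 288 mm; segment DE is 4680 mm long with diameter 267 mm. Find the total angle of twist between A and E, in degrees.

J_AB = π(0.294)⁴/32 = 7.33×10^-4 m⁴; J_BC = π(0.145)⁴/32 = 4.34×10^-5 m⁴; J_CD = π(0.288)⁴/32 = 6.75×10^-4 m⁴; J_DE = π(0.267)⁴/32 = 4.99×10^-4 m⁴.
θ = (T/G)·Σ L_i/J_i = (10800/44.0×10⁹)·(3.93/7.33×10^-4 + 2.78/4.34×10^-5 + 4.99/6.75×10^-4 + 4.68/4.99×10^-4) = 0.02115 rad.

1.21°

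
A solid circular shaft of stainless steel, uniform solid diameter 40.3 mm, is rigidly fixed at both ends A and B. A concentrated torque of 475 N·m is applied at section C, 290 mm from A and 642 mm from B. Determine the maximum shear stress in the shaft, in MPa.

25.5 MPa

With uniform GJ and both ends fixed, compatibility θ_AC = θ_CB gives T_A·a = T_B·b, together with T_A + T_B = T₀.
T_A = T₀·b/(a+b) = 475.0·642/932.0 = 327.2 N·m; T_B = 147.8 N·m.
τ in each portion: τ_AC = 2.55×10^7 Pa, τ_CB = 1.15×10^7 Pa; maximum is in AC.
τ_max = T_AC·r/J = 327.2·0.0201/2.59×10^-7 = 2.546×10^7 Pa.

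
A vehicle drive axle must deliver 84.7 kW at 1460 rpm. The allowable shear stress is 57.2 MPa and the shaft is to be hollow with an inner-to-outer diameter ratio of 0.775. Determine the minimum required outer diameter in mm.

42.6 mm

ω = 2π·1460/60 = 152.9 rad/s, so T = P/ω = 84.7×10³ / 152.9 = 554.0 N·m.
For a hollow shaft with d_i/d_o = 0.775: τ_max = 16T/(π d_o³ (1−k⁴)), so d_o = [16T/(π τ_allow (1−k⁴))]^(1/3) = [16·554.0/(π·5.72×10^7·0.6392)]^(1/3) = 0.04257 m.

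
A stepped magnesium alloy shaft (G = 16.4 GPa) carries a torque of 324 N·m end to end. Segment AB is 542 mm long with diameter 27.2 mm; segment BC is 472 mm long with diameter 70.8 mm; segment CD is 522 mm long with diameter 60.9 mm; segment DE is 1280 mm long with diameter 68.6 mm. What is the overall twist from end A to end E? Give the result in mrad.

222 mrad

J_AB = π(0.0272)⁴/32 = 5.37×10^-8 m⁴; J_BC = π(0.0708)⁴/32 = 2.47×10^-6 m⁴; J_CD = π(0.0609)⁴/32 = 1.35×10^-6 m⁴; J_DE = π(0.0686)⁴/32 = 2.17×10^-6 m⁴.
θ = (T/G)·Σ L_i/J_i = (324.0/16.4×10⁹)·(0.542/5.37×10^-8 + 0.472/2.47×10^-6 + 0.522/1.35×10^-6 + 1.28/2.17×10^-6) = 0.2223 rad.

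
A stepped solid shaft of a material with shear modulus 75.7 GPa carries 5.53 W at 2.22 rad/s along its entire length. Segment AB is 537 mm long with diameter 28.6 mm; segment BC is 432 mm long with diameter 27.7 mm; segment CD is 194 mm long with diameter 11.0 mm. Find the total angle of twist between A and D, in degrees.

0.284°

ω = 2.22 rad/s, so T = P/ω = 5.53 / 2.220 = 2.491 N·m.
J_AB = π(0.0286)⁴/32 = 6.57×10^-8 m⁴; J_BC = π(0.0277)⁴/32 = 5.78×10^-8 m⁴; J_CD = π(0.0110)⁴/32 = 1.44×10^-9 m⁴.
θ = (T/G)·Σ L_i/J_i = (2.491/75.7×10⁹)·(0.537/6.57×10^-8 + 0.432/5.78×10^-8 + 0.194/1.44×10^-9) = 4.956×10^-3 rad.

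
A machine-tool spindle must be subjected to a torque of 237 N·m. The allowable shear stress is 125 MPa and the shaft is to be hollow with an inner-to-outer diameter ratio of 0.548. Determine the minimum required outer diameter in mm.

22.0 mm

For a hollow shaft with d_i/d_o = 0.548: τ_max = 16T/(π d_o³ (1−k⁴)), so d_o = [16T/(π τ_allow (1−k⁴))]^(1/3) = [16·237.0/(π·1.25×10^8·0.9098)]^(1/3) = 0.02198 m.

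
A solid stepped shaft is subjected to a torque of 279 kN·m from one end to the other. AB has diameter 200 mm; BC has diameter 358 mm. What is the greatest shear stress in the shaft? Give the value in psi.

25800 psi

Under the same torque, τ_max = 16T/(πd³) is largest where d is smallest — segment AB (d = 200 mm).
τ_max = 16·279000/(π·(0.200)³) = 1.776×10^8 Pa.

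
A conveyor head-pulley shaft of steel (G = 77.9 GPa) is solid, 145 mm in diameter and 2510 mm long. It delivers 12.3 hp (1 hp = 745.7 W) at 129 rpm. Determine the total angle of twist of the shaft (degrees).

ω = 2π·129/60 = 13.51 rad/s, so T = P/ω = 12.3×745.7 / 13.51 = 679.0 N·m.
J = πd⁴/32 = π(0.145)⁴/32 = 4.340×10^-5 m⁴.
θ = T·L/(G·J) = 679.0 × 2.51 / (77.9×10⁹ × 4.340×10^-5) = 5.041×10^-4 rad.

0.0289°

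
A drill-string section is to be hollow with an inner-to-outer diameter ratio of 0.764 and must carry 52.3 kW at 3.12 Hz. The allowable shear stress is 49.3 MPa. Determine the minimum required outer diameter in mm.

ω = 2π·3.12 = 19.60 rad/s, so T = P/ω = 52.3×10³ / 19.60 = 2668 N·m.
For a hollow shaft with d_i/d_o = 0.764: τ_max = 16T/(π d_o³ (1−k⁴)), so d_o = [16T/(π τ_allow (1−k⁴))]^(1/3) = [16·2668/(π·4.93×10^7·0.6593)]^(1/3) = 0.07477 m.

74.8 mm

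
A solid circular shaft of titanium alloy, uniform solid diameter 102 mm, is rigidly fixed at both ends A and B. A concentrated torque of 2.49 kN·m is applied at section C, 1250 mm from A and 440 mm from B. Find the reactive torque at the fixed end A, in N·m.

648 N·m

With uniform GJ and both ends fixed, compatibility θ_AC = θ_CB gives T_A·a = T_B·b, together with T_A + T_B = T₀.
T_A = T₀·b/(a+b) = 2490·440/1690 = 648.3 N·m; T_B = 1842 N·m.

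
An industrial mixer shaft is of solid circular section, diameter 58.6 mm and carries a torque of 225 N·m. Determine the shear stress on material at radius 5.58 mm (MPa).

1.08 MPa

J = πd⁴/32 = π(0.0586)⁴/32 = 1.158×10^-6 m⁴.
Shear stress varies linearly with radius: τ = T·r/J = 225.0 × 0.00558 / 1.158×10^-6 = 1.084×10^6 Pa.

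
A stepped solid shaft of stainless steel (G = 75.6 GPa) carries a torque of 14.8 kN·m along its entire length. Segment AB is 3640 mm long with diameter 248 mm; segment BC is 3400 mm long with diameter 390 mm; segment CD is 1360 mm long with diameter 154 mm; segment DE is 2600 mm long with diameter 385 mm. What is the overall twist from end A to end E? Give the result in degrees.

0.417°

J_AB = π(0.248)⁴/32 = 3.71×10^-4 m⁴; J_BC = π(0.390)⁴/32 = 2.27×10^-3 m⁴; J_CD = π(0.154)⁴/32 = 5.52×10^-5 m⁴; J_DE = π(0.385)⁴/32 = 2.16×10^-3 m⁴.
θ = (T/G)·Σ L_i/J_i = (14800/75.6×10⁹)·(3.64/3.71×10^-4 + 3.40/2.27×10^-3 + 1.36/5.52×10^-5 + 2.60/2.16×10^-3) = 7.270×10^-3 rad.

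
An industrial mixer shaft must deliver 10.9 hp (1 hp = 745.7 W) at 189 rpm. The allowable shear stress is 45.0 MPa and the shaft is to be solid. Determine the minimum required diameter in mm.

36.0 mm

ω = 2π·189/60 = 19.79 rad/s, so T = P/ω = 10.9×745.7 / 19.79 = 410.7 N·m.
For a solid shaft τ_max = 16T/(πd³), so d = (16T/(π τ_allow))^(1/3) = (16·410.7/(π·4.50×10^7))^(1/3) = 0.03595 m.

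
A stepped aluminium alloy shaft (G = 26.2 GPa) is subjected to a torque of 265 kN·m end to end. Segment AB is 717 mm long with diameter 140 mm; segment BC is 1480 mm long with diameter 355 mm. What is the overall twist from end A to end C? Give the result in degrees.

11.6°

J_AB = π(0.140)⁴/32 = 3.77×10^-5 m⁴; J_BC = π(0.355)⁴/32 = 1.56×10^-3 m⁴.
θ = (T/G)·Σ L_i/J_i = (265000/26.2×10⁹)·(0.717/3.77×10^-5 + 1.48/1.56×10^-3) = 0.2019 rad.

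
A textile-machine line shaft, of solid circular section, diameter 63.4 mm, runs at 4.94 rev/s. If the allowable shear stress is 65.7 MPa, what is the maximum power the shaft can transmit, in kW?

102 kW

J = πd⁴/32 = π(0.0634)⁴/32 = 1.586×10^-6 m⁴.
T_max = τ_allow·J/r = 6.57×10^7 × 1.586×10^-6 / 0.0317 = 3287 N·m.
ω = 2π·4.94 = 31.04 rad/s, so P_max = T_max·ω = 1.020×10^5 W.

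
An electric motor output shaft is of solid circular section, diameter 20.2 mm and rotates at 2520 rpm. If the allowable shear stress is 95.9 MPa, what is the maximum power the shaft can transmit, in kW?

41.0 kW

J = πd⁴/32 = π(0.0202)⁴/32 = 1.635×10^-8 m⁴.
T_max = τ_allow·J/r = 9.59×10^7 × 1.635×10^-8 / 0.0101 = 155.2 N·m.
ω = 2π·2520/60 = 263.9 rad/s, so P_max = T_max·ω = 4.096×10^4 W.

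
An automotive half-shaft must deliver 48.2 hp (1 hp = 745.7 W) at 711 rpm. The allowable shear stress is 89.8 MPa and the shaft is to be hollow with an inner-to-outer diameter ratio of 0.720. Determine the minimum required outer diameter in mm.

33.5 mm

ω = 2π·711/60 = 74.46 rad/s, so T = P/ω = 48.2×745.7 / 74.46 = 482.7 N·m.
For a hollow shaft with d_i/d_o = 0.720: τ_max = 16T/(π d_o³ (1−k⁴)), so d_o = [16T/(π τ_allow (1−k⁴))]^(1/3) = [16·482.7/(π·8.98×10^7·0.7313)]^(1/3) = 0.03345 m.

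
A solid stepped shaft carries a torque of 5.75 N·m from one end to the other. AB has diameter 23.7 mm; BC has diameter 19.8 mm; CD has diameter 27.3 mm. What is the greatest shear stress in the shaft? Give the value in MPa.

Under the same torque, τ_max = 16T/(πd³) is largest where d is smallest — segment BC (d = 19.8 mm).
τ_max = 16·5.750/(π·(0.0198)³) = 3.773×10^6 Pa.

3.77 MPa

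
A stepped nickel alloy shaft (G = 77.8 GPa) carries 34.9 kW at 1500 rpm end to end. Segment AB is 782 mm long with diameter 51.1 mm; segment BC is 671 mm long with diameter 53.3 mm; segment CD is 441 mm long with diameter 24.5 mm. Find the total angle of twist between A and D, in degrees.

2.37°

ω = 2π·1500/60 = 157.1 rad/s, so T = P/ω = 34.9×10³ / 157.1 = 222.2 N·m.
J_AB = π(0.0511)⁴/32 = 6.69×10^-7 m⁴; J_BC = π(0.0533)⁴/32 = 7.92×10^-7 m⁴; J_CD = π(0.0245)⁴/32 = 3.54×10^-8 m⁴.
θ = (T/G)·Σ L_i/J_i = (222.2/77.8×10⁹)·(0.782/6.69×10^-7 + 0.671/7.92×10^-7 + 0.441/3.54×10^-8) = 0.04136 rad.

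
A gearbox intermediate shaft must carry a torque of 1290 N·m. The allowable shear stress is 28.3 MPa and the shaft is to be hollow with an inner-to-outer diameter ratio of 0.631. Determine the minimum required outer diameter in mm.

65.1 mm

For a hollow shaft with d_i/d_o = 0.631: τ_max = 16T/(π d_o³ (1−k⁴)), so d_o = [16T/(π τ_allow (1−k⁴))]^(1/3) = [16·1290/(π·2.83×10^7·0.8415)]^(1/3) = 0.06510 m.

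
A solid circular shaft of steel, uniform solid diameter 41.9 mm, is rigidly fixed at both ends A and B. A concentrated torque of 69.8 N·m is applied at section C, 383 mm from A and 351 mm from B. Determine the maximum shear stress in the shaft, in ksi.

0.366 ksi

With uniform GJ and both ends fixed, compatibility θ_AC = θ_CB gives T_A·a = T_B·b, together with T_A + T_B = T₀.
T_A = T₀·b/(a+b) = 69.80·351/734.0 = 33.38 N·m; T_B = 36.42 N·m.
τ in each portion: τ_AC = 2.31×10^6 Pa, τ_CB = 2.52×10^6 Pa; maximum is in CB.
τ_max = T_CB·r/J = 36.42·0.0209/3.03×10^-7 = 2.522×10^6 Pa.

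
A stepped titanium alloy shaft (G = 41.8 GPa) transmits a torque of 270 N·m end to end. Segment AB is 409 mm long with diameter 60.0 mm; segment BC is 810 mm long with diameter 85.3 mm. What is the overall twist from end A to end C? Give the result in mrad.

3.08 mrad

J_AB = π(0.0600)⁴/32 = 1.27×10^-6 m⁴; J_BC = π(0.0853)⁴/32 = 5.20×10^-6 m⁴.
θ = (T/G)·Σ L_i/J_i = (270.0/41.8×10⁹)·(0.409/1.27×10^-6 + 0.810/5.20×10^-6) = 3.083×10^-3 rad.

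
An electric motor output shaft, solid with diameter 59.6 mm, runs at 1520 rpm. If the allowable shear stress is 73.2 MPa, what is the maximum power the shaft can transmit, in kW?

484 kW

J = πd⁴/32 = π(0.0596)⁴/32 = 1.239×10^-6 m⁴.
T_max = τ_allow·J/r = 7.32×10^7 × 1.239×10^-6 / 0.0298 = 3043 N·m.
ω = 2π·1520/60 = 159.2 rad/s, so P_max = T_max·ω = 4.843×10^5 W.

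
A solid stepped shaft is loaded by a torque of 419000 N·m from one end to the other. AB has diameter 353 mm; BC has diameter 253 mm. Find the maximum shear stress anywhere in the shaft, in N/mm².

132 N/mm²

Under the same torque, τ_max = 16T/(πd³) is largest where d is smallest — segment BC (d = 253 mm).
τ_max = 16·419000/(π·(0.253)³) = 1.318×10^8 Pa.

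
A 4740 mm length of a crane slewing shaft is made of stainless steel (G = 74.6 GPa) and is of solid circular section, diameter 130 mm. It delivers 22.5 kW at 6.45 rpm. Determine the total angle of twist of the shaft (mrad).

ω = 2π·6.45/60 = 0.6754 rad/s, so T = P/ω = 22.5×10³ / 0.6754 = 33310 N·m.
J = πd⁴/32 = π(0.130)⁴/32 = 2.804×10^-5 m⁴.
θ = T·L/(G·J) = 33310 × 4.74 / (74.6×10⁹ × 2.804×10^-5) = 0.07548 rad.

75.5 mrad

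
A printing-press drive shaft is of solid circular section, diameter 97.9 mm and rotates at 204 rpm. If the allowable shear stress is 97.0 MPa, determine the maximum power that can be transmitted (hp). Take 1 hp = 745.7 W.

J = πd⁴/32 = π(0.0979)⁴/32 = 9.018×10^-6 m⁴.
T_max = τ_allow·J/r = 9.70×10^7 × 9.018×10^-6 / 0.0490 = 17870 N·m.
ω = 2π·204/60 = 21.36 rad/s, so P_max = T_max·ω = 3.818×10^5 W.

512 hp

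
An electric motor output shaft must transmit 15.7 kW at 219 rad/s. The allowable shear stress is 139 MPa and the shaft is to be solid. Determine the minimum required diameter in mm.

13.8 mm

ω = 219 rad/s, so T = P/ω = 15.7×10³ / 219.0 = 71.69 N·m.
For a solid shaft τ_max = 16T/(πd³), so d = (16T/(π τ_allow))^(1/3) = (16·71.69/(π·1.39×10^8))^(1/3) = 0.01380 m.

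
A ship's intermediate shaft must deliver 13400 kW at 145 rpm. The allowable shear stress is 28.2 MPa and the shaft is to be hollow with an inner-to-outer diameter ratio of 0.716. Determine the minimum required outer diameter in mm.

ω = 2π·145/60 = 15.18 rad/s, so T = P/ω = 13400×10³ / 15.18 = 882500 N·m.
For a hollow shaft with d_i/d_o = 0.716: τ_max = 16T/(π d_o³ (1−k⁴)), so d_o = [16T/(π τ_allow (1−k⁴))]^(1/3) = [16·882500/(π·2.82×10^7·0.7372)]^(1/3) = 0.6002 m.

600 mm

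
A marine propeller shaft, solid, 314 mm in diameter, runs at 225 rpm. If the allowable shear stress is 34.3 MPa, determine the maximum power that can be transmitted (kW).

J = πd⁴/32 = π(0.314)⁴/32 = 9.544×10^-4 m⁴.
T_max = τ_allow·J/r = 3.43×10^7 × 9.544×10^-4 / 0.157 = 208500 N·m.
ω = 2π·225/60 = 23.56 rad/s, so P_max = T_max·ω = 4.913×10^6 W.

4910 kW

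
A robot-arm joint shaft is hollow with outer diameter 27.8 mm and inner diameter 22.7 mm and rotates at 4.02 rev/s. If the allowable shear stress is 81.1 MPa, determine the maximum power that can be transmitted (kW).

4.80 kW

J = π(d_o⁴ − d_i⁴)/32 = π(0.0278⁴ − 0.0227⁴)/32 = 3.257×10^-8 m⁴.
T_max = τ_allow·J/r = 8.11×10^7 × 3.257×10^-8 / 0.0139 = 190.0 N·m.
ω = 2π·4.02 = 25.26 rad/s, so P_max = T_max·ω = 4800 W.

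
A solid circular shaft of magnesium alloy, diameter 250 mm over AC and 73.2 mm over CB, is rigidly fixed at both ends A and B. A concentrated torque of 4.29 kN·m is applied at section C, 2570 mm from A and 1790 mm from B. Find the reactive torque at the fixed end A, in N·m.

4250 N·m

Compatibility: T_A·a/J_AC = T_B·b/J_CB with T_A + T_B = T₀.
J_AC = 3.83×10^-4 m⁴, J_CB = 2.82×10^-6 m⁴, so T_A = T₀·(J_AC/a)/((J_AC/a)+(J_CB/b)) = 4245 N·m, T_B = 44.80 N·m.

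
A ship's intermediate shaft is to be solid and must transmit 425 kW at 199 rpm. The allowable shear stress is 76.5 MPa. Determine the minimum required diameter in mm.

111 mm

ω = 2π·199/60 = 20.84 rad/s, so T = P/ω = 425×10³ / 20.84 = 20390 N·m.
For a solid shaft τ_max = 16T/(πd³), so d = (16T/(π τ_allow))^(1/3) = (16·20390/(π·7.65×10^7))^(1/3) = 0.1107 m.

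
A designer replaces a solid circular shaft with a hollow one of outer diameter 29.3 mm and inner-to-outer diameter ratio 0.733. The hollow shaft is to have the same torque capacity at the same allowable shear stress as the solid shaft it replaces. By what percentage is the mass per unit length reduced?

41.9 %

Equal τ_max and T ⇒ the solid shaft needs d_s³ = d_o³(1−k⁴), so d_s = 29.3·(1−0.733⁴)^(1/3) = 26.16 mm.
Area ratio A_h/A_s = d_o²(1−k²)/d_s² = (1−k²)/(1−k⁴)^(2/3) = 0.5807.
Mass saving = 1 − 0.5807 = 41.9 %.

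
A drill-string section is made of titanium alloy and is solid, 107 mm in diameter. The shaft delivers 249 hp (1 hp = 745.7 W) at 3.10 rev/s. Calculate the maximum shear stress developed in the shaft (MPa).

39.6 MPa

ω = 2π·3.10 = 19.48 rad/s, so T = P/ω = 249×745.7 / 19.48 = 9533 N·m.
J = πd⁴/32 = π(0.107)⁴/32 = 1.287×10^-5 m⁴.
τ_max = T·r/J = 9533 × 0.0535 / 1.287×10^-5 = 3.963×10^7 Pa.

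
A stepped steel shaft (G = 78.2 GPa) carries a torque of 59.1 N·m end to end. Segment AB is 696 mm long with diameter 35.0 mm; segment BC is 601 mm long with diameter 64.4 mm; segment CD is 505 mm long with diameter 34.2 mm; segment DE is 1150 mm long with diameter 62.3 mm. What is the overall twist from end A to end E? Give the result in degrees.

J_AB = π(0.0350)⁴/32 = 1.47×10^-7 m⁴; J_BC = π(0.0644)⁴/32 = 1.69×10^-6 m⁴; J_CD = π(0.0342)⁴/32 = 1.34×10^-7 m⁴; J_DE = π(0.0623)⁴/32 = 1.48×10^-6 m⁴.
θ = (T/G)·Σ L_i/J_i = (59.10/78.2×10⁹)·(0.696/1.47×10^-7 + 0.601/1.69×10^-6 + 0.505/1.34×10^-7 + 1.15/1.48×10^-6) = 7.269×10^-3 rad.

0.416°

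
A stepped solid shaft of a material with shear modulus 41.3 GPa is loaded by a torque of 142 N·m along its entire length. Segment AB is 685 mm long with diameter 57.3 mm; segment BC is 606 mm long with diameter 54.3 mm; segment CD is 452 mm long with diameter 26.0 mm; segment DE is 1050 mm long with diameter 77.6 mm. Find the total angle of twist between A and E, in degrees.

J_AB = π(0.0573)⁴/32 = 1.06×10^-6 m⁴; J_BC = π(0.0543)⁴/32 = 8.53×10^-7 m⁴; J_CD = π(0.0260)⁴/32 = 4.49×10^-8 m⁴; J_DE = π(0.0776)⁴/32 = 3.56×10^-6 m⁴.
θ = (T/G)·Σ L_i/J_i = (142.0/41.3×10⁹)·(0.685/1.06×10^-6 + 0.606/8.53×10^-7 + 0.452/4.49×10^-8 + 1.05/3.56×10^-6) = 0.04032 rad.

2.31°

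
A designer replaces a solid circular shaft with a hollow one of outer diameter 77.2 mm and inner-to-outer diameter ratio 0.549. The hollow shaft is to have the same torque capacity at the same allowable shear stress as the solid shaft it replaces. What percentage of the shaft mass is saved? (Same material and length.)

25.6 %

Equal τ_max and T ⇒ the solid shaft needs d_s³ = d_o³(1−k⁴), so d_s = 77.2·(1−0.549⁴)^(1/3) = 74.79 mm.
Area ratio A_h/A_s = d_o²(1−k²)/d_s² = (1−k²)/(1−k⁴)^(2/3) = 0.7444.
Mass saving = 1 − 0.7444 = 25.6 %.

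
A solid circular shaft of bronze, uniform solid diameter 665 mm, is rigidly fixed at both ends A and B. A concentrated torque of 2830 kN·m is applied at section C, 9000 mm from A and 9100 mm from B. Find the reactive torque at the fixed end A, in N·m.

With uniform GJ and both ends fixed, compatibility θ_AC = θ_CB gives T_A·a = T_B·b, together with T_A + T_B = T₀.
T_A = T₀·b/(a+b) = 2.830e6·9100/18100 = 1.423e6 N·m; T_B = 1.407e6 N·m.

1.42e6 N·m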